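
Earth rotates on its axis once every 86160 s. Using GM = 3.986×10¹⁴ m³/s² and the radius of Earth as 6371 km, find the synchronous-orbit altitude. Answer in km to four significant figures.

h_sync ≈ 35790 km

A synchronous orbit has period T, so by Kepler's third law a = (μT²/4π²)^(1/3).
μT²/4π² = 3.986×10¹⁴ × (8.616×10⁴)² / 39.48 = 7.495×10²² m³.
a = 4.216×10⁷ m = 42163 km.
Altitude h = a − R = 42163 − 6371 = 35792 km.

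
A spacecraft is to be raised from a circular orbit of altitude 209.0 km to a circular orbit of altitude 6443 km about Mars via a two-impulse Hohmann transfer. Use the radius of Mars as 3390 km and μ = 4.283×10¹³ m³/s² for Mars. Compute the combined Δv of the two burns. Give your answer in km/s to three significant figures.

r₁ = 3390 + 209.0 = 3599.0 km = 3.5990×10⁶ m.
r₂ = 3390 + 6443 = 9833.0 km = 9.8330×10⁶ m.
Transfer ellipse a_t = (r₁ + r₂)/2 = 6.716×10⁶ m.
At r₁: circular v_c1 = √(μ/r₁) = 3450 m/s; transfer-periapsis v_p = √[μ(2/r₁ − 1/a_t)] = 4174 m/s.
Δv₁ = v_p − v_c1 = 724.5 m/s.
At r₂: circular v_c2 = √(μ/r₂) = 2087 m/s; transfer-apoapsis v_a = √[μ(2/r₂ − 1/a_t)] = 1528 m/s.
Δv₂ = v_c2 − v_a = 559.2 m/s.
Total Δv = Δv₁ + Δv₂ = 1284 m/s = 1.284 km/s.

Δv_total ≈ 1.28 km/s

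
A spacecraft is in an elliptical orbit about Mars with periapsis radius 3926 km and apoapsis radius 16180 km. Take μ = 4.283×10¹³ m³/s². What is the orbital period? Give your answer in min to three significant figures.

T ≈ 510 min

Semi-major axis a = (r_p + r_a)/2 = (3926.0 + 16180)/2 = 10053 km = 1.005×10⁷ m.
By Kepler's third law T = 2π√(a³/μ) = 2π × 4.870×10³ = 3.060×10⁴ s.
= 510.0 min.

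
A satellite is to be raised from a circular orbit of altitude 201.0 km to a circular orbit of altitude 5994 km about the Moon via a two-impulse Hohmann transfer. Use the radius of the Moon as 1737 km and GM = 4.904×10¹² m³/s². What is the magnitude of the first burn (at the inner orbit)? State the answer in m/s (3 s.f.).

r₁ = 1737 + 201.0 = 1938.0 km = 1.9380×10⁶ m.
r₂ = 1737 + 5994 = 7731.0 km = 7.7310×10⁶ m.
Transfer ellipse a_t = (r₁ + r₂)/2 = 4.834×10⁶ m.
At r₁: circular v_c1 = √(μ/r₁) = 1591 m/s; transfer-perilune v_p = √[μ(2/r₁ − 1/a_t)] = 2012 m/s.
Δv₁ = v_p − v_c1 = 420.9 m/s.

Δv ≈ 421 m/s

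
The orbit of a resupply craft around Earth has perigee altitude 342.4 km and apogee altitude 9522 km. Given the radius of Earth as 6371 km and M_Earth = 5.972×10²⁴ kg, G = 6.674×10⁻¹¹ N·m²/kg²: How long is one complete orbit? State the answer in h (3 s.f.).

T ≈ 3.32 h

μ = GM = 6.674×10⁻¹¹ × 5.972×10²⁴ = 3.986×10¹⁴ m³/s².
r_p = 6371 + 342.4 = 6713.4 km = 6.7134×10⁶ m.
r_a = 6371 + 9522 = 15893 km = 1.5893×10⁷ m.
Semi-major axis a = (r_p + r_a)/2 = (6713.4 + 15893)/2 = 11303 km = 1.130×10⁷ m.
By Kepler's third law T = 2π√(a³/μ) = 2π × 1.903×10³ = 1.196×10⁴ s.
= 3.322 h.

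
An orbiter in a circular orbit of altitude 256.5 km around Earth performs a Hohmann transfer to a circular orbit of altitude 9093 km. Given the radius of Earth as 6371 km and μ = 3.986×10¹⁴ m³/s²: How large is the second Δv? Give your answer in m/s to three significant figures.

Δv ≈ 1140 m/s

r₁ = 6371 + 256.5 = 6627.5 km = 6.6275×10⁶ m.
r₂ = 6371 + 9093 = 15464 km = 1.5464×10⁷ m.
Transfer ellipse a_t = (r₁ + r₂)/2 = 1.105×10⁷ m.
At r₁: circular v_c1 = √(μ/r₁) = 7755 m/s; transfer-perigee v_p = √[μ(2/r₁ − 1/a_t)] = 9176 m/s.
At r₂: circular v_c2 = √(μ/r₂) = 5077 m/s; transfer-apogee v_a = √[μ(2/r₂ − 1/a_t)] = 3933 m/s.
Δv₂ = v_c2 − v_a = 1144 m/s.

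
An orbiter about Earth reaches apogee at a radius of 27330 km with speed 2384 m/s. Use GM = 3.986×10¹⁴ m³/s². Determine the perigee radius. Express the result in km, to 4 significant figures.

r_a = 2.733×10⁷ m.
Specific energy ε = v²/2 − μ/r = -1.174×10⁷ J/kg, so a = −μ/(2ε) = 1.697×10⁷ m.
The apsides satisfy r_p + r_a = 2a, so the perigee radius is 2a − r_a = 6.614×10⁶ m = 6613.7 km.

perigee radius ≈ 6614 km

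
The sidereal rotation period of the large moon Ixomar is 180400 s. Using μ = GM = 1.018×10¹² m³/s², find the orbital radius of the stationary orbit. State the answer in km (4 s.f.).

r_sync ≈ 9432 km

A synchronous orbit has period T, so by Kepler's third law a = (μT²/4π²)^(1/3).
μT²/4π² = 1.018×10¹² × (1.804×10⁵)² / 39.48 = 8.392×10²⁰ m³.
a = 9.432×10⁶ m = 9432.4 km.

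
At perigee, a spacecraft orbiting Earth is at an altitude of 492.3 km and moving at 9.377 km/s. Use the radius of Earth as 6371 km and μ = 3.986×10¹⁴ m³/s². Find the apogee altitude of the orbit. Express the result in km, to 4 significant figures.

r_p = 6371 + 492.3 = 6863.3 km = 6.863×10⁶ m.
Specific energy ε = v²/2 − μ/r = -1.411×10⁷ J/kg, so a = −μ/(2ε) = 1.412×10⁷ m.
The apsides satisfy r_p + r_a = 2a, so the apogee radius is 2a − r_p = 2.138×10⁷ m = 21380 km.
Apogee altitude = 21380 − 6371 = 15009 km.

apogee altitude ≈ 15010 km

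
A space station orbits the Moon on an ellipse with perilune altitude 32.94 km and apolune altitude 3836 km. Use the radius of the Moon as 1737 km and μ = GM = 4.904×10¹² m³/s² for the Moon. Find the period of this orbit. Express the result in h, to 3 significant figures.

r_p = 1737 + 32.94 = 1769.9 km = 1.7699×10⁶ m.
r_a = 1737 + 3836 = 5573.0 km = 5.5730×10⁶ m.
Semi-major axis a = (r_p + r_a)/2 = (1769.9 + 5573.0)/2 = 3671.5 km = 3.671×10⁶ m.
By Kepler's third law T = 2π√(a³/μ) = 2π × 3.177×10³ = 1.996×10⁴ s.
= 5.544 h.

T ≈ 5.54 h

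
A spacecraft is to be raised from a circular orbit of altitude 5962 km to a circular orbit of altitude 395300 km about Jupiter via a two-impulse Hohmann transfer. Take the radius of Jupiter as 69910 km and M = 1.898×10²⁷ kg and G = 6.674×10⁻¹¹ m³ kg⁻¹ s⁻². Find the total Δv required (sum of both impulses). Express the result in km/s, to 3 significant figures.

μ = GM = 6.674×10⁻¹¹ × 1.898×10²⁷ = 1.267×10¹⁷ m³/s².
r₁ = 69910 + 5962 = 75872 km = 7.5872×10⁷ m.
r₂ = 69910 + 395300 = 465210 km = 4.6521×10⁸ m.
Transfer ellipse a_t = (r₁ + r₂)/2 = 2.705×10⁸ m.
At r₁: circular v_c1 = √(μ/r₁) = 40860 m/s; transfer-perijove v_p = √[μ(2/r₁ − 1/a_t)] = 53580 m/s.
Δv₁ = v_p − v_c1 = 12720 m/s.
At r₂: circular v_c2 = √(μ/r₂) = 16500 m/s; transfer-apojove v_a = √[μ(2/r₂ − 1/a_t)] = 8739 m/s.
Δv₂ = v_c2 − v_a = 7763 m/s.
Total Δv = Δv₁ + Δv₂ = 20480 m/s = 20.48 km/s.

Δv_total ≈ 20.5 km/s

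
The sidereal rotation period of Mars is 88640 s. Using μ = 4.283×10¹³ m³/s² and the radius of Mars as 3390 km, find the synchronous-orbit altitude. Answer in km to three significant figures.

h_sync ≈ 17000 km

A synchronous orbit has period T, so by Kepler's third law a = (μT²/4π²)^(1/3).
μT²/4π² = 4.283×10¹³ × (8.864×10⁴)² / 39.48 = 8.524×10²¹ m³.
a = 2.043×10⁷ m = 20428 km.
Altitude h = a − R = 20428 − 3390 = 17038 km.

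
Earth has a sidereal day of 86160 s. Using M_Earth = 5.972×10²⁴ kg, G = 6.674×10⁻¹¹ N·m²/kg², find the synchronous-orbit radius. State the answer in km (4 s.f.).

r_sync ≈ 42160 km

μ = GM = 6.674×10⁻¹¹ × 5.972×10²⁴ = 3.986×10¹⁴ m³/s².
A synchronous orbit has period T, so by Kepler's third law a = (μT²/4π²)^(1/3).
μT²/4π² = 3.986×10¹⁴ × (8.616×10⁴)² / 39.48 = 7.495×10²² m³.
a = 4.216×10⁷ m = 42162 km.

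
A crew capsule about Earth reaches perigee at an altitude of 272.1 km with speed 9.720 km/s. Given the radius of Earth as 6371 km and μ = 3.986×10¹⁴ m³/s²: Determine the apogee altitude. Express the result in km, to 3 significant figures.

apogee altitude ≈ 18200 km

r_p = 6371 + 272.1 = 6643.1 km = 6.643×10⁶ m.
Specific energy ε = v²/2 − μ/r = -1.276×10⁷ J/kg, so a = −μ/(2ε) = 1.562×10⁷ m.
The apsides satisfy r_p + r_a = 2a, so the apogee radius is 2a − r_p = 2.459×10⁷ m = 24588 km.
Apogee altitude = 24588 − 6371 = 18217 km.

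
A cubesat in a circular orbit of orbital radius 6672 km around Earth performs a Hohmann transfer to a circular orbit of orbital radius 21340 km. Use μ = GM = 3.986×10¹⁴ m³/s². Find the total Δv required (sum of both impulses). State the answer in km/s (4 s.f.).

r₁ = 6672 km = 6.672×10⁶ m.
r₂ = 21340 km = 2.134×10⁷ m.
Transfer ellipse a_t = (r₁ + r₂)/2 = 1.401×10⁷ m.
At r₁: circular v_c1 = √(μ/r₁) = 7729 m/s; transfer-perigee v_p = √[μ(2/r₁ − 1/a_t)] = 9541 m/s.
Δv₁ = v_p − v_c1 = 1811 m/s.
At r₂: circular v_c2 = √(μ/r₂) = 4322 m/s; transfer-apogee v_a = √[μ(2/r₂ − 1/a_t)] = 2983 m/s.
Δv₂ = v_c2 − v_a = 1339 m/s.
Total Δv = Δv₁ + Δv₂ = 3150 m/s = 3.150 km/s.

Δv_total ≈ 3.150 km/s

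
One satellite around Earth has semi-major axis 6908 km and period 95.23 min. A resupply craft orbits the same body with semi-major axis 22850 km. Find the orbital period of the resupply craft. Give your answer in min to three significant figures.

T₂ ≈ 573 min

Kepler's third law: T² ∝ a³, so T₂ = T₁ (a₂/a₁)^(3/2).
a₂/a₁ = 3.308, (a₂/a₁)^(3/2) = 6.016.
T₂ = 95.23 × 6.016 = 572.9 min.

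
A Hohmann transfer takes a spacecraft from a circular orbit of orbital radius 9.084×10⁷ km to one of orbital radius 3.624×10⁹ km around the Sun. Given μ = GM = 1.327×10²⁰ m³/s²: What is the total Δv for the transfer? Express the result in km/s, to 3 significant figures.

Δv_total ≈ 19.9 km/s

r₁ = 9.084×10⁷ km = 9.084×10¹⁰ m.
r₂ = 3.624×10⁹ km = 3.624×10¹² m.
Transfer ellipse a_t = (r₁ + r₂)/2 = 1.857×10¹² m.
At r₁: circular v_c1 = √(μ/r₁) = 38220 m/s; transfer-perihelion v_p = √[μ(2/r₁ − 1/a_t)] = 53390 m/s.
Δv₁ = v_p − v_c1 = 15170 m/s.
At r₂: circular v_c2 = √(μ/r₂) = 6051 m/s; transfer-aphelion v_a = √[μ(2/r₂ − 1/a_t)] = 1338 m/s.
Δv₂ = v_c2 − v_a = 4713 m/s.
Total Δv = Δv₁ + Δv₂ = 19880 m/s = 19.88 km/s.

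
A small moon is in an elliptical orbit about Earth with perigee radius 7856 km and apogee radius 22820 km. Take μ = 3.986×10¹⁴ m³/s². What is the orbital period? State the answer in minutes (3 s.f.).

Semi-major axis a = (r_p + r_a)/2 = (7856.0 + 22820)/2 = 15338 km = 1.534×10⁷ m.
By Kepler's third law T = 2π√(a³/μ) = 2π × 3.009×10³ = 1.890×10⁴ s.
= 315.1 minutes.

T ≈ 315 minutes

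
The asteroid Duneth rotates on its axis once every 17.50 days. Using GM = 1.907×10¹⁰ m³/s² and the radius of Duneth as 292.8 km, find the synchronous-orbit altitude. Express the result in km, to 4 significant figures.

h_sync ≈ 10040 km

T = 17.50 days = 1.512×10⁶ s.
A synchronous orbit has period T, so by Kepler's third law a = (μT²/4π²)^(1/3).
μT²/4π² = 1.907×10¹⁰ × (1.512×10⁶)² / 39.48 = 1.104×10²¹ m³.
a = 1.034×10⁷ m = 10336 km.
Altitude h = a − R = 10336 − 292.8 = 10043 km.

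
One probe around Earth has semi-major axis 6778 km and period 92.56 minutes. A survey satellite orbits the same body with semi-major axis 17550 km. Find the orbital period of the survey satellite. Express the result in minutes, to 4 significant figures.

Kepler's third law: T² ∝ a³, so T₂ = T₁ (a₂/a₁)^(3/2).
a₂/a₁ = 2.589, (a₂/a₁)^(3/2) = 4.166.
T₂ = 92.56 × 4.166 = 385.6 minutes.

T₂ ≈ 385.6 minutes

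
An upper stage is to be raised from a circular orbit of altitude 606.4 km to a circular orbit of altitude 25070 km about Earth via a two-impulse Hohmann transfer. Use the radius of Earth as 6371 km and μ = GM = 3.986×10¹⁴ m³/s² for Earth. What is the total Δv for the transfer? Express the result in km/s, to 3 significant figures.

r₁ = 6371 + 606.4 = 6977.4 km = 6.9774×10⁶ m.
r₂ = 6371 + 25070 = 31441 km = 3.1441×10⁷ m.
Transfer ellipse a_t = (r₁ + r₂)/2 = 1.921×10⁷ m.
At r₁: circular v_c1 = √(μ/r₁) = 7558 m/s; transfer-perigee v_p = √[μ(2/r₁ − 1/a_t)] = 9670 m/s.
Δv₁ = v_p − v_c1 = 2111 m/s.
At r₂: circular v_c2 = √(μ/r₂) = 3561 m/s; transfer-apogee v_a = √[μ(2/r₂ − 1/a_t)] = 2146 m/s.
Δv₂ = v_c2 − v_a = 1415 m/s.
Total Δv = Δv₁ + Δv₂ = 3526 m/s = 3.526 km/s.

Δv_total ≈ 3.53 km/s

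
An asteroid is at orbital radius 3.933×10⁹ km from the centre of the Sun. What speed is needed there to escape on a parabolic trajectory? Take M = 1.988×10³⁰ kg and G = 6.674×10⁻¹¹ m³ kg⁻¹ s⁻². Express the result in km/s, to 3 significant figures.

v_esc ≈ 8.21 km/s

μ = GM = 6.674×10⁻¹¹ × 1.988×10³⁰ = 1.327×10²⁰ m³/s².
r = 3.933×10⁹ km = 3.933×10¹² m.
Escape speed v_esc = √(2μ/r) = √(2 × 1.327×10²⁰ / 3.933×10¹²) = √(6.747×10⁷) = 8214 m/s.
= 8.214 km/s.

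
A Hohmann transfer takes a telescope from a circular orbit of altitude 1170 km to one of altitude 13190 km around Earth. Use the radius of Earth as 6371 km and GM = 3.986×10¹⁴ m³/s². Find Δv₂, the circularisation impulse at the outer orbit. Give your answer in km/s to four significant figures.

Δv ≈ 1.147 km/s

r₁ = 6371 + 1170 = 7541.0 km = 7.5410×10⁶ m.
r₂ = 6371 + 13190 = 19561 km = 1.9561×10⁷ m.
Transfer ellipse a_t = (r₁ + r₂)/2 = 1.355×10⁷ m.
At r₁: circular v_c1 = √(μ/r₁) = 7270 m/s; transfer-perigee v_p = √[μ(2/r₁ − 1/a_t)] = 8735 m/s.
At r₂: circular v_c2 = √(μ/r₂) = 4514 m/s; transfer-apogee v_a = √[μ(2/r₂ − 1/a_t)] = 3367 m/s.
Δv₂ = v_c2 − v_a = 1147 m/s.
= 1.147 km/s.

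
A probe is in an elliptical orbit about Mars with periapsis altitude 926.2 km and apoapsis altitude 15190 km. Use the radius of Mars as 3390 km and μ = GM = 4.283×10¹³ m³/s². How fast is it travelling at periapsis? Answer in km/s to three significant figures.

r_p = 3390 + 926.2 = 4316.2 km = 4.3162×10⁶ m.
r_a = 3390 + 15190 = 18580 km = 1.8580×10⁷ m.
Semi-major axis a = (r_p + r_a)/2 = 11448 km = 1.145×10⁷ m.
Vis-viva: v² = μ(2/r − 1/a) = 4.283×10¹³ × (4.634×10⁻⁷ − 8.735×10⁻⁸) = 1.610×10⁷ m²/s².
v = 4013 m/s = 4.013 km/s.

v ≈ 4.01 km/s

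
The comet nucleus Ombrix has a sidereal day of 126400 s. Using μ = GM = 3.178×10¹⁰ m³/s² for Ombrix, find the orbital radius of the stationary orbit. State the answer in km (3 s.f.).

A synchronous orbit has period T, so by Kepler's third law a = (μT²/4π²)^(1/3).
μT²/4π² = 3.178×10¹⁰ × (1.264×10⁵)² / 39.48 = 1.286×10¹⁹ m³.
a = 2.343×10⁶ m = 2342.9 km.

r_sync ≈ 2340 km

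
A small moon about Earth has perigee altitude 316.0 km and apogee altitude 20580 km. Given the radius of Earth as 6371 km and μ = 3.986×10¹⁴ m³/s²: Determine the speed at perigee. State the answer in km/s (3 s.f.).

v ≈ 9.77 km/s

r_p = 6371 + 316.0 = 6687.0 km = 6.6870×10⁶ m.
r_a = 6371 + 20580 = 26951 km = 2.6951×10⁷ m.
Semi-major axis a = (r_p + r_a)/2 = 16819 km = 1.682×10⁷ m.
Vis-viva: v² = μ(2/r − 1/a) = 3.986×10¹⁴ × (2.991×10⁻⁷ − 5.946×10⁻⁸) = 9.552×10⁷ m²/s².
v = 9773 m/s = 9.773 km/s.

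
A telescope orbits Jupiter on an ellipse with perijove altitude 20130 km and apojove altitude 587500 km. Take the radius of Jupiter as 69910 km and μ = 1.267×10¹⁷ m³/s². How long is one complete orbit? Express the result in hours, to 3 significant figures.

T ≈ 35.4 hours

r_p = 69910 + 20130 = 90040 km = 9.0040×10⁷ m.
r_a = 69910 + 587500 = 657410 km = 6.5741×10⁸ m.
Semi-major axis a = (r_p + r_a)/2 = (90040 + 6.5741×10⁵)/2 = 3.7372×10⁵ km = 3.737×10⁸ m.
By Kepler's third law T = 2π√(a³/μ) = 2π × 2.030×10⁴ = 1.275×10⁵ s.
= 35.43 hours.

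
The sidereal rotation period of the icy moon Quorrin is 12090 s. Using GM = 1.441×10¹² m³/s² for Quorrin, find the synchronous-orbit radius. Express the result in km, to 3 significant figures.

A synchronous orbit has period T, so by Kepler's third law a = (μT²/4π²)^(1/3).
μT²/4π² = 1.441×10¹² × (1.209×10⁴)² / 39.48 = 5.335×10¹⁸ m³.
a = 1.747×10⁶ m = 1747.4 km.

r_sync ≈ 1750 km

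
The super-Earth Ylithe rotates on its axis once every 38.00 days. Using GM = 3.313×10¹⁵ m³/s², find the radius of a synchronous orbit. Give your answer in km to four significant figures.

r_sync ≈ 9.671×10⁵ km

T = 38.00 days = 3.283×10⁶ s.
A synchronous orbit has period T, so by Kepler's third law a = (μT²/4π²)^(1/3).
μT²/4π² = 3.313×10¹⁵ × (3.283×10⁶)² / 39.48 = 9.046×10²⁶ m³.
a = 9.671×10⁸ m = 9.6713×10⁵ km.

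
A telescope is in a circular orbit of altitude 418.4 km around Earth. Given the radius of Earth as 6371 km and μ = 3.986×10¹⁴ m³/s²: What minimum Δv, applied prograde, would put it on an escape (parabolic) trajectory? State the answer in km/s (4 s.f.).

Δv ≈ 3.174 km/s

r = 6371 + 418.4 = 6789.4 km = 6.7894×10⁶ m.
Circular speed v_c = √(μ/r) = 7662 m/s.
Escape speed v_esc = √(2μ/r) = √2 × v_c = 10840 m/s.
Δv = v_esc − v_c = 3174 m/s = 3.174 km/s.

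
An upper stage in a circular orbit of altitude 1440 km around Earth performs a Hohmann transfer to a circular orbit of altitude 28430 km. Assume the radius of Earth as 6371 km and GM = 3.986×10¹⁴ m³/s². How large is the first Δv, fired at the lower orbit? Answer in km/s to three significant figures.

Δv ≈ 1.99 km/s

r₁ = 6371 + 1440 = 7811.0 km = 7.8110×10⁶ m.
r₂ = 6371 + 28430 = 34801 km = 3.4801×10⁷ m.
Transfer ellipse a_t = (r₁ + r₂)/2 = 2.131×10⁷ m.
At r₁: circular v_c1 = √(μ/r₁) = 7144 m/s; transfer-perigee v_p = √[μ(2/r₁ − 1/a_t)] = 9130 m/s.
Δv₁ = v_p − v_c1 = 1986 m/s.
= 1.986 km/s.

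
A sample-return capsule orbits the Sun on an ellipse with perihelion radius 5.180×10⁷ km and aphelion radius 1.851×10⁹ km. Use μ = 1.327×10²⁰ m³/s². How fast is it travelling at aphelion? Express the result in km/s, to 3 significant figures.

Semi-major axis a = (r_p + r_a)/2 = 9.5140×10⁸ km = 9.514×10¹¹ m.
Vis-viva: v² = μ(2/r − 1/a) = 1.327×10²⁰ × (1.080×10⁻¹² − 1.051×10⁻¹²) = 3.903×10⁶ m²/s².
v = 1976 m/s = 1.976 km/s.

v ≈ 1.98 km/s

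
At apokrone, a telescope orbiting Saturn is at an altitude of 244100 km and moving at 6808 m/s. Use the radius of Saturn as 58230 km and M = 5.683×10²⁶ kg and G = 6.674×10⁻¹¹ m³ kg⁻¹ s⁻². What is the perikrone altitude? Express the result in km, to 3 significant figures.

perikrone altitude ≈ 10300 km

μ = GM = 6.674×10⁻¹¹ × 5.683×10²⁶ = 3.793×10¹⁶ m³/s².
r_a = 58230 + 244100 = 3.0233×10⁵ km = 3.023×10⁸ m.
Specific energy ε = v²/2 − μ/r = -1.023×10⁸ J/kg, so a = −μ/(2ε) = 1.854×10⁸ m.
The apsides satisfy r_p + r_a = 2a, so the perikrone radius is 2a − r_a = 6.850×10⁷ m = 68502 km.
Perikrone altitude = 68502 − 58230 = 10272 km.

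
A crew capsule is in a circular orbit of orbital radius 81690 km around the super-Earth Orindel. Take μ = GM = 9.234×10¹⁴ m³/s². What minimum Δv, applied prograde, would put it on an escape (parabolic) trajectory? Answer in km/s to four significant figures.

Δv ≈ 1.393 km/s

r = 81690 km = 8.169×10⁷ m.
Circular speed v_c = √(μ/r) = 3362 m/s.
Escape speed v_esc = √(2μ/r) = √2 × v_c = 4755 m/s.
Δv = v_esc − v_c = 1393 m/s = 1.393 km/s.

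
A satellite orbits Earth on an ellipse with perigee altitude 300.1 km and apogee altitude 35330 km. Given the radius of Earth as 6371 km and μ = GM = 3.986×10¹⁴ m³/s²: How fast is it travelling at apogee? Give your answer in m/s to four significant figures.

r_p = 6371 + 300.1 = 6671.1 km = 6.6711×10⁶ m.
r_a = 6371 + 35330 = 41701 km = 4.1701×10⁷ m.
Semi-major axis a = (r_p + r_a)/2 = 24186 km = 2.419×10⁷ m.
Vis-viva: v² = μ(2/r − 1/a) = 3.986×10¹⁴ × (4.796×10⁻⁸ − 4.135×10⁻⁸) = 2.636×10⁶ m²/s².
v = 1624 m/s.

v ≈ 1624 m/s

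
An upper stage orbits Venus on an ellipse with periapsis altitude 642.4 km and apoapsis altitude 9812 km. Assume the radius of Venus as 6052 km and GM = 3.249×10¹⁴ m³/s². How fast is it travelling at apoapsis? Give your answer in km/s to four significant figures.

r_p = 6052 + 642.4 = 6694.4 km = 6.6944×10⁶ m.
r_a = 6052 + 9812 = 15864 km = 1.5864×10⁷ m.
Semi-major axis a = (r_p + r_a)/2 = 11279 km = 1.128×10⁷ m.
Vis-viva: v² = μ(2/r − 1/a) = 3.249×10¹⁴ × (1.261×10⁻⁷ − 8.866×10⁻⁸) = 1.216×10⁷ m²/s².
v = 3486 m/s = 3.486 km/s.

v ≈ 3.486 km/s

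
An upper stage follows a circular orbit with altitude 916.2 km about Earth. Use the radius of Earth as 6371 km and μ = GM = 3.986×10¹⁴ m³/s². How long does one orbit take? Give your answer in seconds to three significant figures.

T ≈ 6190 seconds

r = 6371 + 916.2 = 7287.2 km = 7.2872×10⁶ m.
Kepler's third law: T = 2π√(r³/μ) = 2π√((7.287×10⁶)³ / 3.986×10¹⁴).
r³/μ = 9.708×10⁵ s², so T = 2π × 9.853×10² = 6.191×10³ s.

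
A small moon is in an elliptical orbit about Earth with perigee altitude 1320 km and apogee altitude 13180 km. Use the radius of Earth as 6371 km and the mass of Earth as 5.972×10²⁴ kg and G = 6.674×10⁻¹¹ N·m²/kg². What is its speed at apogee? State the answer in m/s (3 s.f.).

v ≈ 3390 m/s

μ = GM = 6.674×10⁻¹¹ × 5.972×10²⁴ = 3.986×10¹⁴ m³/s².
r_p = 6371 + 1320 = 7691.0 km = 7.6910×10⁶ m.
r_a = 6371 + 13180 = 19551 km = 1.9551×10⁷ m.
Semi-major axis a = (r_p + r_a)/2 = 13621 km = 1.362×10⁷ m.
Vis-viva: v² = μ(2/r − 1/a) = 3.986×10¹⁴ × (1.023×10⁻⁷ − 7.342×10⁻⁸) = 1.151×10⁷ m²/s².
v = 3393 m/s.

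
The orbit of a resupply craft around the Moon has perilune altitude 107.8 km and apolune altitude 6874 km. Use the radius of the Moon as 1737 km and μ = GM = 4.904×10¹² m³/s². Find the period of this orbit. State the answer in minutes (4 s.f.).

r_p = 1737 + 107.8 = 1844.8 km = 1.8448×10⁶ m.
r_a = 1737 + 6874 = 8611.0 km = 8.6110×10⁶ m.
Semi-major axis a = (r_p + r_a)/2 = (1844.8 + 8611.0)/2 = 5227.9 km = 5.228×10⁶ m.
By Kepler's third law T = 2π√(a³/μ) = 2π × 5.398×10³ = 3.392×10⁴ s.
= 565.3 minutes.

T ≈ 565.3 minutes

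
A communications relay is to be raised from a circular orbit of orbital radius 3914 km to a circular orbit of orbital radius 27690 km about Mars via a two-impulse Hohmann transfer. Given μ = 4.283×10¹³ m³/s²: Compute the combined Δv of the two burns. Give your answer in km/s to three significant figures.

Δv_total ≈ 1.70 km/s

r₁ = 3914 km = 3.914×10⁶ m.
r₂ = 27690 km = 2.769×10⁷ m.
Transfer ellipse a_t = (r₁ + r₂)/2 = 1.580×10⁷ m.
At r₁: circular v_c1 = √(μ/r₁) = 3308 m/s; transfer-periapsis v_p = √[μ(2/r₁ − 1/a_t)] = 4379 m/s.
Δv₁ = v_p − v_c1 = 1071 m/s.
At r₂: circular v_c2 = √(μ/r₂) = 1244 m/s; transfer-apoapsis v_a = √[μ(2/r₂ − 1/a_t)] = 619.0 m/s.
Δv₂ = v_c2 − v_a = 624.7 m/s.
Total Δv = Δv₁ + Δv₂ = 1696 m/s = 1.696 km/s.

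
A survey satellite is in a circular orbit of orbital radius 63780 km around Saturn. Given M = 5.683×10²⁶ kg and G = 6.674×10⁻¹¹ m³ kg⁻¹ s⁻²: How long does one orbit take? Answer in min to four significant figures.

μ = GM = 6.674×10⁻¹¹ × 5.683×10²⁶ = 3.793×10¹⁶ m³/s².
r = 63780 km = 6.378×10⁷ m.
Kepler's third law: T = 2π√(r³/μ) = 2π√((6.378×10⁷)³ / 3.793×10¹⁶).
r³/μ = 6.841×10⁶ s², so T = 2π × 2.615×10³ = 1.643×10⁴ s.
Converting: 1.643×10⁴ s ÷ 60.00 = 273.9 min.

T ≈ 273.9 min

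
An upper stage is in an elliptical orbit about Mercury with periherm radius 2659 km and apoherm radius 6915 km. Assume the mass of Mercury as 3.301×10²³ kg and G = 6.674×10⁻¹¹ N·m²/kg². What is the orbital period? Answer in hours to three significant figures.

μ = GM = 6.674×10⁻¹¹ × 3.301×10²³ = 2.203×10¹³ m³/s².
Semi-major axis a = (r_p + r_a)/2 = (2659.0 + 6915.0)/2 = 4787.0 km = 4.787×10⁶ m.
By Kepler's third law T = 2π√(a³/μ) = 2π × 2.231×10³ = 1.402×10⁴ s.
= 3.895 hours.

T ≈ 3.89 hours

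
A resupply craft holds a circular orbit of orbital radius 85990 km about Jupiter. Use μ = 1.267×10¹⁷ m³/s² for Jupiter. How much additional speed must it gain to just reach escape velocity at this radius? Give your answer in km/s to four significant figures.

r = 85990 km = 8.599×10⁷ m.
Circular speed v_c = √(μ/r) = 38390 m/s.
Escape speed v_esc = √(2μ/r) = √2 × v_c = 54280 m/s.
Δv = v_esc − v_c = 15900 m/s = 15.90 km/s.

Δv ≈ 15.90 km/s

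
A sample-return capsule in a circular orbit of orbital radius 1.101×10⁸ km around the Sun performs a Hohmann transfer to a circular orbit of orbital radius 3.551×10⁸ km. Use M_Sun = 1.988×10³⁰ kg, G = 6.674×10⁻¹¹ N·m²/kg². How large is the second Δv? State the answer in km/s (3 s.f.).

μ = GM = 6.674×10⁻¹¹ × 1.988×10³⁰ = 1.327×10²⁰ m³/s².
r₁ = 1.101×10⁸ km = 1.101×10¹¹ m.
r₂ = 3.551×10⁸ km = 3.551×10¹¹ m.
Transfer ellipse a_t = (r₁ + r₂)/2 = 2.326×10¹¹ m.
At r₁: circular v_c1 = √(μ/r₁) = 34710 m/s; transfer-perihelion v_p = √[μ(2/r₁ − 1/a_t)] = 42890 m/s.
At r₂: circular v_c2 = √(μ/r₂) = 19330 m/s; transfer-aphelion v_a = √[μ(2/r₂ − 1/a_t)] = 13300 m/s.
Δv₂ = v_c2 − v_a = 6031 m/s.
= 6.031 km/s.

Δv ≈ 6.03 km/s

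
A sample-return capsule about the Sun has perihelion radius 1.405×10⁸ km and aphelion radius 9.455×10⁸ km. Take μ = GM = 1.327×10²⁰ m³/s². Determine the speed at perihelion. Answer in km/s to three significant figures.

Semi-major axis a = (r_p + r_a)/2 = 5.4300×10⁸ km = 5.430×10¹¹ m.
Vis-viva: v² = μ(2/r − 1/a) = 1.327×10²⁰ × (1.423×10⁻¹¹ − 1.842×10⁻¹²) = 1.645×10⁹ m²/s².
v = 40550 m/s = 40.55 km/s.

v ≈ 40.6 km/s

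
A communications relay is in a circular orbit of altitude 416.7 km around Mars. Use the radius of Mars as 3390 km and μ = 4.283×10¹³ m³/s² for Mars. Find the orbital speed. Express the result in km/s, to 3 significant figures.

r = 3390 + 416.7 = 3806.7 km = 3.8067×10⁶ m.
For a circular orbit v = √(μ/r) = √(4.283×10¹³ / 3.807×10⁶) = √(1.125×10⁷) = 3354 m/s.
That is 3.354 km/s.

v ≈ 3.35 km/s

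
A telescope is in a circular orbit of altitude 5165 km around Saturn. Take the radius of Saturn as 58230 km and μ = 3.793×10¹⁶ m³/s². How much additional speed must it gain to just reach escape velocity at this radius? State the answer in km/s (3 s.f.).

r = 58230 + 5165 = 63395 km = 6.3395×10⁷ m.
Circular speed v_c = √(μ/r) = 24460 m/s.
Escape speed v_esc = √(2μ/r) = √2 × v_c = 34590 m/s.
Δv = v_esc − v_c = 10130 m/s = 10.13 km/s.

Δv ≈ 10.1 km/s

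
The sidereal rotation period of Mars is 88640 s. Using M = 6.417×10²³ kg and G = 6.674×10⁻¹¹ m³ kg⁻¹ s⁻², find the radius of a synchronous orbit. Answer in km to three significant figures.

r_sync ≈ 20400 km

μ = GM = 6.674×10⁻¹¹ × 6.417×10²³ = 4.283×10¹³ m³/s².
A synchronous orbit has period T, so by Kepler's third law a = (μT²/4π²)^(1/3).
μT²/4π² = 4.283×10¹³ × (8.864×10⁴)² / 39.48 = 8.524×10²¹ m³.
a = 2.043×10⁷ m = 20427 km.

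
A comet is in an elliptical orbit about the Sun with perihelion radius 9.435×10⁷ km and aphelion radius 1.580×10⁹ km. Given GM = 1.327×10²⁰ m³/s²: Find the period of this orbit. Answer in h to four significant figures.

T ≈ 116100 h

Semi-major axis a = (r_p + r_a)/2 = (9.4350×10⁷ + 1.5800×10⁹)/2 = 8.3718×10⁸ km = 8.372×10¹¹ m.
By Kepler's third law T = 2π√(a³/μ) = 2π × 6.649×10⁷ = 4.178×10⁸ s.
= 1.161×10⁵ h.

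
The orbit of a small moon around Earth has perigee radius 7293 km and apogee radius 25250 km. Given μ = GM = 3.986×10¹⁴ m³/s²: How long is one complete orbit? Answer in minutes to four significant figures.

T ≈ 344.3 minutes

Semi-major axis a = (r_p + r_a)/2 = (7293.0 + 25250)/2 = 16272 km = 1.627×10⁷ m.
By Kepler's third law T = 2π√(a³/μ) = 2π × 3.288×10³ = 2.066×10⁴ s.
= 344.3 minutes.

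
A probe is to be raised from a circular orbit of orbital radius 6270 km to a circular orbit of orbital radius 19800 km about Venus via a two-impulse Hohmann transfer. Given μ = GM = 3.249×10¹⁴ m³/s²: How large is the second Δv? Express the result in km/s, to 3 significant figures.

r₁ = 6270 km = 6.270×10⁶ m.
r₂ = 19800 km = 1.980×10⁷ m.
Transfer ellipse a_t = (r₁ + r₂)/2 = 1.304×10⁷ m.
At r₁: circular v_c1 = √(μ/r₁) = 7198 m/s; transfer-periapsis v_p = √[μ(2/r₁ − 1/a_t)] = 8872 m/s.
At r₂: circular v_c2 = √(μ/r₂) = 4051 m/s; transfer-apoapsis v_a = √[μ(2/r₂ − 1/a_t)] = 2809 m/s.
Δv₂ = v_c2 − v_a = 1241 m/s.
= 1.241 km/s.

Δv ≈ 1.24 km/s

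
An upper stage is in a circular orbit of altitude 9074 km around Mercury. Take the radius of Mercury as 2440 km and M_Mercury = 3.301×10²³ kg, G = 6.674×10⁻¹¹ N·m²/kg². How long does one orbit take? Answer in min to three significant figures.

T ≈ 872 min

μ = GM = 6.674×10⁻¹¹ × 3.301×10²³ = 2.203×10¹³ m³/s².
r = 2440 + 9074 = 11514 km = 1.1514×10⁷ m.
Kepler's third law: T = 2π√(r³/μ) = 2π√((1.151×10⁷)³ / 2.203×10¹³).
r³/μ = 6.929×10⁷ s², so T = 2π × 8.324×10³ = 5.230×10⁴ s.
Converting: 5.230×10⁴ s ÷ 60.00 = 871.7 min.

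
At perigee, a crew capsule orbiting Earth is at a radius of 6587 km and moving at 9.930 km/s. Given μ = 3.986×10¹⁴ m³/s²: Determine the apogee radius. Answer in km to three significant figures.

r_p = 6.587×10⁶ m.
Specific energy ε = v²/2 − μ/r = -1.121×10⁷ J/kg, so a = −μ/(2ε) = 1.778×10⁷ m.
The apsides satisfy r_p + r_a = 2a, so the apogee radius is 2a − r_p = 2.897×10⁷ m = 28968 km.

apogee radius ≈ 29000 km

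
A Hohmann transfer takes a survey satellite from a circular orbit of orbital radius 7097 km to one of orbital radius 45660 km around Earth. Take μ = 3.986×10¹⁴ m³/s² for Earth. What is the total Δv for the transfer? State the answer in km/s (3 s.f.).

Δv_total ≈ 3.79 km/s

r₁ = 7097 km = 7.097×10⁶ m.
r₂ = 45660 km = 4.566×10⁷ m.
Transfer ellipse a_t = (r₁ + r₂)/2 = 2.638×10⁷ m.
At r₁: circular v_c1 = √(μ/r₁) = 7494 m/s; transfer-perigee v_p = √[μ(2/r₁ − 1/a_t)] = 9860 m/s.
Δv₁ = v_p − v_c1 = 2366 m/s.
At r₂: circular v_c2 = √(μ/r₂) = 2955 m/s; transfer-apogee v_a = √[μ(2/r₂ − 1/a_t)] = 1533 m/s.
Δv₂ = v_c2 − v_a = 1422 m/s.
Total Δv = Δv₁ + Δv₂ = 3788 m/s = 3.788 km/s.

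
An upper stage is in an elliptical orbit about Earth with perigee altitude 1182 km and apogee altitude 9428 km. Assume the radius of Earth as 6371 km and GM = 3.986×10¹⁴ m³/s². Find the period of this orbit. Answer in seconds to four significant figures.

T ≈ 12560 seconds

r_p = 6371 + 1182 = 7553.0 km = 7.5530×10⁶ m.
r_a = 6371 + 9428 = 15799 km = 1.5799×10⁷ m.
Semi-major axis a = (r_p + r_a)/2 = (7553.0 + 15799)/2 = 11676 km = 1.168×10⁷ m.
By Kepler's third law T = 2π√(a³/μ) = 2π × 1.998×10³ = 1.256×10⁴ s.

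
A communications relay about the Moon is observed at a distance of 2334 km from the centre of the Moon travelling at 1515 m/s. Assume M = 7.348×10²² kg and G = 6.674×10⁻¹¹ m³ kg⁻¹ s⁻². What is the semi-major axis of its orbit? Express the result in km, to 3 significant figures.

μ = GM = 6.674×10⁻¹¹ × 7.348×10²² = 4.904×10¹² m³/s².
r = 2.334×10⁶ m.
Vis-viva rearranged: 1/a = 2/r − v²/μ = 8.569×10⁻⁷ − 4.680×10⁻⁷ = 3.889×10⁻⁷ m⁻¹.
a = 2.572×10⁶ m = 2571.5 km.

a ≈ 2570 km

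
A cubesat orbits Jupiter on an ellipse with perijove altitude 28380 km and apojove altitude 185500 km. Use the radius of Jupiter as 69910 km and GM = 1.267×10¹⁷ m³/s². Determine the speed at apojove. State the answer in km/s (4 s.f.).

v ≈ 16.60 km/s

r_p = 69910 + 28380 = 98290 km = 9.8290×10⁷ m.
r_a = 69910 + 185500 = 255410 km = 2.5541×10⁸ m.
Semi-major axis a = (r_p + r_a)/2 = 1.7685×10⁵ km = 1.768×10⁸ m.
Vis-viva: v² = μ(2/r − 1/a) = 1.267×10¹⁷ × (7.831×10⁻⁹ − 5.655×10⁻⁹) = 2.757×10⁸ m²/s².
v = 16600 m/s = 16.60 km/s.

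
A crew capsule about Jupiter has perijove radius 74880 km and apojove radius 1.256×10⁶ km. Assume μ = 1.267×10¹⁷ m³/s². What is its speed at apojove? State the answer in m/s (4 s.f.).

Semi-major axis a = (r_p + r_a)/2 = 6.6544×10⁵ km = 6.654×10⁸ m.
Vis-viva: v² = μ(2/r − 1/a) = 1.267×10¹⁷ × (1.592×10⁻⁹ − 1.503×10⁻⁹) = 1.135×10⁷ m²/s².
v = 3369 m/s.

v ≈ 3369 m/s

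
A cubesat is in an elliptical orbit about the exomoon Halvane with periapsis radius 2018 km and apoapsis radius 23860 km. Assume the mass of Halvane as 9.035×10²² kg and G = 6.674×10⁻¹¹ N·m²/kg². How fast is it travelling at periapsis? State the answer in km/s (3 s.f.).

μ = GM = 6.674×10⁻¹¹ × 9.035×10²² = 6.030×10¹² m³/s².
Semi-major axis a = (r_p + r_a)/2 = 12939 km = 1.294×10⁷ m.
Vis-viva: v² = μ(2/r − 1/a) = 6.030×10¹² × (9.911×10⁻⁷ − 7.729×10⁻⁸) = 5.510×10⁶ m²/s².
v = 2347 m/s = 2.347 km/s.

v ≈ 2.35 km/s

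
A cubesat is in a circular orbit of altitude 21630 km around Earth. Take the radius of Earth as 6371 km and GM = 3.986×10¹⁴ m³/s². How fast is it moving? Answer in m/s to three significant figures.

v ≈ 3770 m/s

r = 6371 + 21630 = 28001 km = 2.8001×10⁷ m.
For a circular orbit v = √(μ/r) = √(3.986×10¹⁴ / 2.800×10⁷) = √(1.424×10⁷) = 3773 m/s.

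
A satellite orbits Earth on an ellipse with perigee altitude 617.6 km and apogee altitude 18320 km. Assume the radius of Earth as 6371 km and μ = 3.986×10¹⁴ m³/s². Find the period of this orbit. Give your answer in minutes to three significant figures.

r_p = 6371 + 617.6 = 6988.6 km = 6.9886×10⁶ m.
r_a = 6371 + 18320 = 24691 km = 2.4691×10⁷ m.
Semi-major axis a = (r_p + r_a)/2 = (6988.6 + 24691)/2 = 15840 km = 1.584×10⁷ m.
By Kepler's third law T = 2π√(a³/μ) = 2π × 3.158×10³ = 1.984×10⁴ s.
= 330.7 minutes.

T ≈ 331 minutes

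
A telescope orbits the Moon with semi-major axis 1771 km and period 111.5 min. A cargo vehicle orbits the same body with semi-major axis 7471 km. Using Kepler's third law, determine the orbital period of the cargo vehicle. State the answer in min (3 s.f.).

Kepler's third law: T² ∝ a³, so T₂ = T₁ (a₂/a₁)^(3/2).
a₂/a₁ = 4.219, (a₂/a₁)^(3/2) = 8.664.
T₂ = 111.5 × 8.664 = 966.1 min.

T₂ ≈ 966 min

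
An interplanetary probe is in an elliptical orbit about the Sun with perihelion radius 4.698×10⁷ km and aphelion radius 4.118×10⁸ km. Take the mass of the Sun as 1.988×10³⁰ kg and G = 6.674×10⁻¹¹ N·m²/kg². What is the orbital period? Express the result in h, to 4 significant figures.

μ = GM = 6.674×10⁻¹¹ × 1.988×10³⁰ = 1.327×10²⁰ m³/s².
Semi-major axis a = (r_p + r_a)/2 = (4.6980×10⁷ + 4.1180×10⁸)/2 = 2.2939×10⁸ km = 2.294×10¹¹ m.
By Kepler's third law T = 2π√(a³/μ) = 2π × 9.538×10⁶ = 5.993×10⁷ s.
= 16650 h.

T ≈ 16650 h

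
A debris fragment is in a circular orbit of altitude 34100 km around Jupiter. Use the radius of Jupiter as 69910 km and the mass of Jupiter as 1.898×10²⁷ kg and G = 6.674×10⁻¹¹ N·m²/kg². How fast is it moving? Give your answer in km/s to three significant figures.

μ = GM = 6.674×10⁻¹¹ × 1.898×10²⁷ = 1.267×10¹⁷ m³/s².
r = 69910 + 34100 = 104010 km = 1.0401×10⁸ m.
For a circular orbit v = √(μ/r) = √(1.267×10¹⁷ / 1.040×10⁸) = √(1.218×10⁹) = 34900 m/s.
That is 34.90 km/s.

v ≈ 34.9 km/s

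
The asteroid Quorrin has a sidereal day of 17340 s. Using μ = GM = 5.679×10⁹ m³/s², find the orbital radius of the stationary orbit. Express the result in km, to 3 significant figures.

r_sync ≈ 351 km

A synchronous orbit has period T, so by Kepler's third law a = (μT²/4π²)^(1/3).
μT²/4π² = 5.679×10⁹ × (1.734×10⁴)² / 39.48 = 4.325×10¹⁶ m³.
a = 3.510×10⁵ m = 351.02 km.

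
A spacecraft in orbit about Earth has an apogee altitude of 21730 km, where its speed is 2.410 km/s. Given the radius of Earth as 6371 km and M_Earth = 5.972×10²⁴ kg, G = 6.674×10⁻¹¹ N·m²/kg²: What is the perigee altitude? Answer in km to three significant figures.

perigee altitude ≈ 864 km

μ = GM = 6.674×10⁻¹¹ × 5.972×10²⁴ = 3.986×10¹⁴ m³/s².
r_a = 6371 + 21730 = 28101 km = 2.810×10⁷ m.
Specific energy ε = v²/2 − μ/r = -1.128×10⁷ J/kg, so a = −μ/(2ε) = 1.767×10⁷ m.
The apsides satisfy r_p + r_a = 2a, so the perigee radius is 2a − r_a = 7.235×10⁶ m = 7235.0 km.
Perigee altitude = 7235.0 − 6371 = 863.97 km.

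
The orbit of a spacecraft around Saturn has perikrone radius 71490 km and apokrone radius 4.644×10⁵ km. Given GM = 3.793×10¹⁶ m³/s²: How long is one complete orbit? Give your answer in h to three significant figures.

T ≈ 39.3 h

Semi-major axis a = (r_p + r_a)/2 = (71490 + 4.6440×10⁵)/2 = 2.6794×10⁵ km = 2.679×10⁸ m.
By Kepler's third law T = 2π√(a³/μ) = 2π × 2.252×10⁴ = 1.415×10⁵ s.
= 39.31 h.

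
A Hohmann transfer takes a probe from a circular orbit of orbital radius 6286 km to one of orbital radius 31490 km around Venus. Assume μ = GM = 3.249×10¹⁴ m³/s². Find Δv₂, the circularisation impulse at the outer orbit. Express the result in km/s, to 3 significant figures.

r₁ = 6286 km = 6.286×10⁶ m.
r₂ = 31490 km = 3.149×10⁷ m.
Transfer ellipse a_t = (r₁ + r₂)/2 = 1.889×10⁷ m.
At r₁: circular v_c1 = √(μ/r₁) = 7189 m/s; transfer-periapsis v_p = √[μ(2/r₁ − 1/a_t)] = 9283 m/s.
At r₂: circular v_c2 = √(μ/r₂) = 3212 m/s; transfer-apoapsis v_a = √[μ(2/r₂ − 1/a_t)] = 1853 m/s.
Δv₂ = v_c2 − v_a = 1359 m/s.
= 1.359 km/s.

Δv ≈ 1.36 km/s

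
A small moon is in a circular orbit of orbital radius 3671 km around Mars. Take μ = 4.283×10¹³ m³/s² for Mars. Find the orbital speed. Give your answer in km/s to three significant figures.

r = 3671 km = 3.671×10⁶ m.
For a circular orbit v = √(μ/r) = √(4.283×10¹³ / 3.671×10⁶) = √(1.167×10⁷) = 3416 m/s.
That is 3.416 km/s.

v ≈ 3.42 km/s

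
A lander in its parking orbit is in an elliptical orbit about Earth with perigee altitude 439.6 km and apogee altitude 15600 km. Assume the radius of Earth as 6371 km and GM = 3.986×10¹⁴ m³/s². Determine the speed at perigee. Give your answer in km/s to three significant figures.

r_p = 6371 + 439.6 = 6810.6 km = 6.8106×10⁶ m.
r_a = 6371 + 15600 = 21971 km = 2.1971×10⁷ m.
Semi-major axis a = (r_p + r_a)/2 = 14391 km = 1.439×10⁷ m.
Vis-viva: v² = μ(2/r − 1/a) = 3.986×10¹⁴ × (2.937×10⁻⁷ − 6.949×10⁻⁸) = 8.935×10⁷ m²/s².
v = 9453 m/s = 9.453 km/s.

v ≈ 9.45 km/s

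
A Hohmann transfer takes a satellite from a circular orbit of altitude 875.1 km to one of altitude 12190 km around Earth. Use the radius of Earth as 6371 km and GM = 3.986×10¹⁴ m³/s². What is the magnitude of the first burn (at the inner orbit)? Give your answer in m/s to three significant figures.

r₁ = 6371 + 875.1 = 7246.1 km = 7.2461×10⁶ m.
r₂ = 6371 + 12190 = 18561 km = 1.8561×10⁷ m.
Transfer ellipse a_t = (r₁ + r₂)/2 = 1.290×10⁷ m.
At r₁: circular v_c1 = √(μ/r₁) = 7417 m/s; transfer-perigee v_p = √[μ(2/r₁ − 1/a_t)] = 8895 m/s.
Δv₁ = v_p − v_c1 = 1479 m/s.

Δv ≈ 1480 m/s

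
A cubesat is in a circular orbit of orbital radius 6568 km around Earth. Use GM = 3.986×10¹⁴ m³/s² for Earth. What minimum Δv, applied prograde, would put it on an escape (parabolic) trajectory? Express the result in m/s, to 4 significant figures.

r = 6568 km = 6.568×10⁶ m.
Circular speed v_c = √(μ/r) = 7790 m/s.
Escape speed v_esc = √(2μ/r) = √2 × v_c = 11020 m/s.
Δv = v_esc − v_c = 3227 m/s.

Δv ≈ 3227 m/s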